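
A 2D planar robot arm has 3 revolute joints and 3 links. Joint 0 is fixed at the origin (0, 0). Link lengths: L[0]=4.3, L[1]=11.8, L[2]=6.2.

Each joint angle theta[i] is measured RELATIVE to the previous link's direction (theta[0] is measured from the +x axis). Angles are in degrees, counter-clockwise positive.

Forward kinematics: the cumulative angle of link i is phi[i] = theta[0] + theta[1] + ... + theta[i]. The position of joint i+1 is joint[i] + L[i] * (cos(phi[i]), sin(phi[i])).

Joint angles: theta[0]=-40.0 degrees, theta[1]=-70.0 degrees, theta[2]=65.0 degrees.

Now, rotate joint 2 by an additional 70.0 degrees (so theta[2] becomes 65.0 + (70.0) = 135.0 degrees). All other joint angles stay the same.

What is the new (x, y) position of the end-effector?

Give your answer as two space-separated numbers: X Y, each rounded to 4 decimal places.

joint[0] = (0.0000, 0.0000)  (base)
link 0: phi[0] = -40 = -40 deg
  cos(-40 deg) = 0.7660, sin(-40 deg) = -0.6428
  joint[1] = (0.0000, 0.0000) + 4.3 * (0.7660, -0.6428) = (0.0000 + 3.2940, 0.0000 + -2.7640) = (3.2940, -2.7640)
link 1: phi[1] = -40 + -70 = -110 deg
  cos(-110 deg) = -0.3420, sin(-110 deg) = -0.9397
  joint[2] = (3.2940, -2.7640) + 11.8 * (-0.3420, -0.9397) = (3.2940 + -4.0358, -2.7640 + -11.0884) = (-0.7418, -13.8524)
link 2: phi[2] = -40 + -70 + 135 = 25 deg
  cos(25 deg) = 0.9063, sin(25 deg) = 0.4226
  joint[3] = (-0.7418, -13.8524) + 6.2 * (0.9063, 0.4226) = (-0.7418 + 5.6191, -13.8524 + 2.6202) = (4.8773, -11.2321)
End effector: (4.8773, -11.2321)

Answer: 4.8773 -11.2321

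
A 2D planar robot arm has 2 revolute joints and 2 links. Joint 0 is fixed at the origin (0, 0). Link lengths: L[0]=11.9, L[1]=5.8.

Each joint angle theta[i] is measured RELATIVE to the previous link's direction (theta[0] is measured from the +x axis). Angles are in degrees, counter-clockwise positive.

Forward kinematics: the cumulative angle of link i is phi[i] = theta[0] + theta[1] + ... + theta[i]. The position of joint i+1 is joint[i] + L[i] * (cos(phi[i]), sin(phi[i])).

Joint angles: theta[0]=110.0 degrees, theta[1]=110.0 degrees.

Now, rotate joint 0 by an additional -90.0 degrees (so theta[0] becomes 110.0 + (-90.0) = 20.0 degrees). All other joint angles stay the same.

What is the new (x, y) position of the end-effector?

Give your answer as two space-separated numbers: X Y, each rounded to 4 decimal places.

joint[0] = (0.0000, 0.0000)  (base)
link 0: phi[0] = 20 = 20 deg
  cos(20 deg) = 0.9397, sin(20 deg) = 0.3420
  joint[1] = (0.0000, 0.0000) + 11.9 * (0.9397, 0.3420) = (0.0000 + 11.1823, 0.0000 + 4.0700) = (11.1823, 4.0700)
link 1: phi[1] = 20 + 110 = 130 deg
  cos(130 deg) = -0.6428, sin(130 deg) = 0.7660
  joint[2] = (11.1823, 4.0700) + 5.8 * (-0.6428, 0.7660) = (11.1823 + -3.7282, 4.0700 + 4.4431) = (7.4542, 8.5131)
End effector: (7.4542, 8.5131)

Answer: 7.4542 8.5131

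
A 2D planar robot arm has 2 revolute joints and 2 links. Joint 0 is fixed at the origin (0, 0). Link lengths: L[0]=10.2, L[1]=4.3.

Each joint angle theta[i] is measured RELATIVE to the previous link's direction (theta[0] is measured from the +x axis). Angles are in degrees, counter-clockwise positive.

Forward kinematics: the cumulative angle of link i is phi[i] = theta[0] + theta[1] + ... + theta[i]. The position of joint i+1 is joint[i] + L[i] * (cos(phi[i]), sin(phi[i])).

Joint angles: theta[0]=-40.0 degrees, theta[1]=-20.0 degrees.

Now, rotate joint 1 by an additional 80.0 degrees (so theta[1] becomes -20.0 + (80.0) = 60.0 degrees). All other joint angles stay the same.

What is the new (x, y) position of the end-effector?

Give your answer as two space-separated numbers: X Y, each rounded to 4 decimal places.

joint[0] = (0.0000, 0.0000)  (base)
link 0: phi[0] = -40 = -40 deg
  cos(-40 deg) = 0.7660, sin(-40 deg) = -0.6428
  joint[1] = (0.0000, 0.0000) + 10.2 * (0.7660, -0.6428) = (0.0000 + 7.8137, 0.0000 + -6.5564) = (7.8137, -6.5564)
link 1: phi[1] = -40 + 60 = 20 deg
  cos(20 deg) = 0.9397, sin(20 deg) = 0.3420
  joint[2] = (7.8137, -6.5564) + 4.3 * (0.9397, 0.3420) = (7.8137 + 4.0407, -6.5564 + 1.4707) = (11.8543, -5.0857)
End effector: (11.8543, -5.0857)

Answer: 11.8543 -5.0857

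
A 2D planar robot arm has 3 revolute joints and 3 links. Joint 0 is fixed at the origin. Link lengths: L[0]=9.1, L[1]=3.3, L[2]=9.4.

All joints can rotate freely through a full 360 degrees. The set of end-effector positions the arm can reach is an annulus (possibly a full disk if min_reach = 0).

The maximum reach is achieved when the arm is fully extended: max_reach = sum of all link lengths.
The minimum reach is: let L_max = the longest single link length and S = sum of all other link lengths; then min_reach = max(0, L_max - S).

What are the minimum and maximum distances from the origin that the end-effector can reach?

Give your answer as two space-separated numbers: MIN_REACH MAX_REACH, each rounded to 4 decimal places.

Answer: 0.0000 21.8000

Derivation:
Link lengths: [9.1, 3.3, 9.4]
max_reach = 9.1 + 3.3 + 9.4 = 21.8
L_max = max([9.1, 3.3, 9.4]) = 9.4
S (sum of others) = 21.8 - 9.4 = 12.4
min_reach = max(0, 9.4 - 12.4) = max(0, -3) = 0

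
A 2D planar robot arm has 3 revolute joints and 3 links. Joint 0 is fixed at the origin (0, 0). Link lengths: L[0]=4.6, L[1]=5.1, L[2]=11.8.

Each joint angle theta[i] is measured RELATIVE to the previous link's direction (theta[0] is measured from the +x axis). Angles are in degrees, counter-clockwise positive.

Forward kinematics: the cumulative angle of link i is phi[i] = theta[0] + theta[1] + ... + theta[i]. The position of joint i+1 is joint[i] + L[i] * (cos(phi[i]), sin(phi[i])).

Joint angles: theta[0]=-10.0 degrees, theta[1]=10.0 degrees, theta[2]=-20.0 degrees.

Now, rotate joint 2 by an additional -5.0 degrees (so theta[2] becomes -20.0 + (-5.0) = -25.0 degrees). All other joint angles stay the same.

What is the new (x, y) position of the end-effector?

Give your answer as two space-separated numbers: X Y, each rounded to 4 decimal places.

Answer: 20.3245 -5.7857

Derivation:
joint[0] = (0.0000, 0.0000)  (base)
link 0: phi[0] = -10 = -10 deg
  cos(-10 deg) = 0.9848, sin(-10 deg) = -0.1736
  joint[1] = (0.0000, 0.0000) + 4.6 * (0.9848, -0.1736) = (0.0000 + 4.5301, 0.0000 + -0.7988) = (4.5301, -0.7988)
link 1: phi[1] = -10 + 10 = 0 deg
  cos(0 deg) = 1.0000, sin(0 deg) = 0.0000
  joint[2] = (4.5301, -0.7988) + 5.1 * (1.0000, 0.0000) = (4.5301 + 5.1000, -0.7988 + 0.0000) = (9.6301, -0.7988)
link 2: phi[2] = -10 + 10 + -25 = -25 deg
  cos(-25 deg) = 0.9063, sin(-25 deg) = -0.4226
  joint[3] = (9.6301, -0.7988) + 11.8 * (0.9063, -0.4226) = (9.6301 + 10.6944, -0.7988 + -4.9869) = (20.3245, -5.7857)
End effector: (20.3245, -5.7857)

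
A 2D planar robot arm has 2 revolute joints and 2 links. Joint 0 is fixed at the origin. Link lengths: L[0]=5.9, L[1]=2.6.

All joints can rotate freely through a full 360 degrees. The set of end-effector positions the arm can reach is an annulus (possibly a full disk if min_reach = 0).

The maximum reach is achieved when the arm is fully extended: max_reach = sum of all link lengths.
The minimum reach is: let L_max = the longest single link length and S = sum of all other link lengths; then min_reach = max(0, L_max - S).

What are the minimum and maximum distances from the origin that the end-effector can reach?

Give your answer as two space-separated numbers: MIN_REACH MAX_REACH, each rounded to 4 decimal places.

Answer: 3.3000 8.5000

Derivation:
Link lengths: [5.9, 2.6]
max_reach = 5.9 + 2.6 = 8.5
L_max = max([5.9, 2.6]) = 5.9
S (sum of others) = 8.5 - 5.9 = 2.6
min_reach = max(0, 5.9 - 2.6) = max(0, 3.3) = 3.3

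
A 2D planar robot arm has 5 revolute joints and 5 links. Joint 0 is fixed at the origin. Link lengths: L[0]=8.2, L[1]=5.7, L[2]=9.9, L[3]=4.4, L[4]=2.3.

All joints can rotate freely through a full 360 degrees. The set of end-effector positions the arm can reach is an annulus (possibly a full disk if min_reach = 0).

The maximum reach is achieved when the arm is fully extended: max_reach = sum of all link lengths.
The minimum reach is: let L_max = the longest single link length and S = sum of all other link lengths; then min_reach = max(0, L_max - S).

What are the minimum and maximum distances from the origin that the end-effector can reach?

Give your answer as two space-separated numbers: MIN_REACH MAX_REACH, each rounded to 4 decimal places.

Link lengths: [8.2, 5.7, 9.9, 4.4, 2.3]
max_reach = 8.2 + 5.7 + 9.9 + 4.4 + 2.3 = 30.5
L_max = max([8.2, 5.7, 9.9, 4.4, 2.3]) = 9.9
S (sum of others) = 30.5 - 9.9 = 20.6
min_reach = max(0, 9.9 - 20.6) = max(0, -10.7) = 0

Answer: 0.0000 30.5000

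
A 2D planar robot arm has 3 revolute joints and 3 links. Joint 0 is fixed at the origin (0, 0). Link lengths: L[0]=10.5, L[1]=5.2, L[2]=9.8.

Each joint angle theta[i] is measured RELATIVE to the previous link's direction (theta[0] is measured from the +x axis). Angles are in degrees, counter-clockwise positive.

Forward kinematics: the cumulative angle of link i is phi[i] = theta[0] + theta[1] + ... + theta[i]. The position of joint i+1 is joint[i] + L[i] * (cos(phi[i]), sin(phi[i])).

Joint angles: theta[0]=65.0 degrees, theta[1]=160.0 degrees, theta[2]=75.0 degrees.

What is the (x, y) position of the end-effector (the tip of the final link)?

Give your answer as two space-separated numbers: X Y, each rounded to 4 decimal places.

Answer: 5.6605 -2.6478

Derivation:
joint[0] = (0.0000, 0.0000)  (base)
link 0: phi[0] = 65 = 65 deg
  cos(65 deg) = 0.4226, sin(65 deg) = 0.9063
  joint[1] = (0.0000, 0.0000) + 10.5 * (0.4226, 0.9063) = (0.0000 + 4.4375, 0.0000 + 9.5162) = (4.4375, 9.5162)
link 1: phi[1] = 65 + 160 = 225 deg
  cos(225 deg) = -0.7071, sin(225 deg) = -0.7071
  joint[2] = (4.4375, 9.5162) + 5.2 * (-0.7071, -0.7071) = (4.4375 + -3.6770, 9.5162 + -3.6770) = (0.7605, 5.8393)
link 2: phi[2] = 65 + 160 + 75 = 300 deg
  cos(300 deg) = 0.5000, sin(300 deg) = -0.8660
  joint[3] = (0.7605, 5.8393) + 9.8 * (0.5000, -0.8660) = (0.7605 + 4.9000, 5.8393 + -8.4870) = (5.6605, -2.6478)
End effector: (5.6605, -2.6478)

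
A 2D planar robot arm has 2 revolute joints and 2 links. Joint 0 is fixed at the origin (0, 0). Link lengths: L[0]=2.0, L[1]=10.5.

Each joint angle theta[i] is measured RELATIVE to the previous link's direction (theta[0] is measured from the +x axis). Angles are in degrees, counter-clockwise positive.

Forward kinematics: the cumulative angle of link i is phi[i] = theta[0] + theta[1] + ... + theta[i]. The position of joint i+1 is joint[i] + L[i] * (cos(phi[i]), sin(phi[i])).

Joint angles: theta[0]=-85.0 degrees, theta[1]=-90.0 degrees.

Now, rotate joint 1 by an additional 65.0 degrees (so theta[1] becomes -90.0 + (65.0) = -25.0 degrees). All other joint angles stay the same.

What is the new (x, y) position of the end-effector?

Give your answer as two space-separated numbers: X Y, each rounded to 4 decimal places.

Answer: -3.4169 -11.8592

Derivation:
joint[0] = (0.0000, 0.0000)  (base)
link 0: phi[0] = -85 = -85 deg
  cos(-85 deg) = 0.0872, sin(-85 deg) = -0.9962
  joint[1] = (0.0000, 0.0000) + 2 * (0.0872, -0.9962) = (0.0000 + 0.1743, 0.0000 + -1.9924) = (0.1743, -1.9924)
link 1: phi[1] = -85 + -25 = -110 deg
  cos(-110 deg) = -0.3420, sin(-110 deg) = -0.9397
  joint[2] = (0.1743, -1.9924) + 10.5 * (-0.3420, -0.9397) = (0.1743 + -3.5912, -1.9924 + -9.8668) = (-3.4169, -11.8592)
End effector: (-3.4169, -11.8592)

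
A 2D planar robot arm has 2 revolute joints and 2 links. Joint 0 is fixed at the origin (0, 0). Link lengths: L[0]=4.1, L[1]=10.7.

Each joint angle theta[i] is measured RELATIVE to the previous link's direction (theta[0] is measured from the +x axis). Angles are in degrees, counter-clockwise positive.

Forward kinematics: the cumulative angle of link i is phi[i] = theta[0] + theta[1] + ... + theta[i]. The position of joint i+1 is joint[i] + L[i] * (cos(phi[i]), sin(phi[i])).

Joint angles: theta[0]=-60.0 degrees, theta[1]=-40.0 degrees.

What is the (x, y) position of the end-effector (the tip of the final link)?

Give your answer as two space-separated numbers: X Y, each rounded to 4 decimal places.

Answer: 0.1920 -14.0881

Derivation:
joint[0] = (0.0000, 0.0000)  (base)
link 0: phi[0] = -60 = -60 deg
  cos(-60 deg) = 0.5000, sin(-60 deg) = -0.8660
  joint[1] = (0.0000, 0.0000) + 4.1 * (0.5000, -0.8660) = (0.0000 + 2.0500, 0.0000 + -3.5507) = (2.0500, -3.5507)
link 1: phi[1] = -60 + -40 = -100 deg
  cos(-100 deg) = -0.1736, sin(-100 deg) = -0.9848
  joint[2] = (2.0500, -3.5507) + 10.7 * (-0.1736, -0.9848) = (2.0500 + -1.8580, -3.5507 + -10.5374) = (0.1920, -14.0881)
End effector: (0.1920, -14.0881)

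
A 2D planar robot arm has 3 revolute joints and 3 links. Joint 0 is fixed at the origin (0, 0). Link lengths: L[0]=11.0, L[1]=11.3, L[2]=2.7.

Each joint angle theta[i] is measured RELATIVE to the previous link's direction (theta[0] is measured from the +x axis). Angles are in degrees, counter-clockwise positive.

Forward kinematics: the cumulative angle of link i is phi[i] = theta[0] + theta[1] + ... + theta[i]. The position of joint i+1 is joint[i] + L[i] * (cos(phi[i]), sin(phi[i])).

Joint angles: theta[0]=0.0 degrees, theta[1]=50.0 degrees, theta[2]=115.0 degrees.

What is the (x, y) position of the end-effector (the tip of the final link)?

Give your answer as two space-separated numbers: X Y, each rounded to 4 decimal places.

joint[0] = (0.0000, 0.0000)  (base)
link 0: phi[0] = 0 = 0 deg
  cos(0 deg) = 1.0000, sin(0 deg) = 0.0000
  joint[1] = (0.0000, 0.0000) + 11 * (1.0000, 0.0000) = (0.0000 + 11.0000, 0.0000 + 0.0000) = (11.0000, 0.0000)
link 1: phi[1] = 0 + 50 = 50 deg
  cos(50 deg) = 0.6428, sin(50 deg) = 0.7660
  joint[2] = (11.0000, 0.0000) + 11.3 * (0.6428, 0.7660) = (11.0000 + 7.2635, 0.0000 + 8.6563) = (18.2635, 8.6563)
link 2: phi[2] = 0 + 50 + 115 = 165 deg
  cos(165 deg) = -0.9659, sin(165 deg) = 0.2588
  joint[3] = (18.2635, 8.6563) + 2.7 * (-0.9659, 0.2588) = (18.2635 + -2.6080, 8.6563 + 0.6988) = (15.6555, 9.3551)
End effector: (15.6555, 9.3551)

Answer: 15.6555 9.3551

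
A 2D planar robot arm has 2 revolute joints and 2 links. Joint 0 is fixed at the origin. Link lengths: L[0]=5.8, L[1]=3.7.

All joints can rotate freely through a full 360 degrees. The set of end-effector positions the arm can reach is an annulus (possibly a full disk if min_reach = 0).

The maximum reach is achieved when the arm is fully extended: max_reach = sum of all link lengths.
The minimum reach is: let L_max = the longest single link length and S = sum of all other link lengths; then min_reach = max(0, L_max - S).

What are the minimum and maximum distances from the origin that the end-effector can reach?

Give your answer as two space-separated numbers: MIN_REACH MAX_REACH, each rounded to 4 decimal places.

Link lengths: [5.8, 3.7]
max_reach = 5.8 + 3.7 = 9.5
L_max = max([5.8, 3.7]) = 5.8
S (sum of others) = 9.5 - 5.8 = 3.7
min_reach = max(0, 5.8 - 3.7) = max(0, 2.1) = 2.1

Answer: 2.1000 9.5000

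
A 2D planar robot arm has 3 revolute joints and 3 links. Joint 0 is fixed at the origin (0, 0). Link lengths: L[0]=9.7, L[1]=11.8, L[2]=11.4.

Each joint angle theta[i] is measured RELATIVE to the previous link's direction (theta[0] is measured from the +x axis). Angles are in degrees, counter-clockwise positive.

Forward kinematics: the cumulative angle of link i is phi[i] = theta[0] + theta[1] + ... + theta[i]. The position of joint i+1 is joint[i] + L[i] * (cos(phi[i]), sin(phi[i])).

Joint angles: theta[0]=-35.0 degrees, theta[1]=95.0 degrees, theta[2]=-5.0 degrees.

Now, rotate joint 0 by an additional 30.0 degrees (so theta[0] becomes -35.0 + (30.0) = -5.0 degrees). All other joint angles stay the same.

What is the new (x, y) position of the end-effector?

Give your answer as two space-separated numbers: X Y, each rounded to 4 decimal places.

Answer: 10.6567 22.3112

Derivation:
joint[0] = (0.0000, 0.0000)  (base)
link 0: phi[0] = -5 = -5 deg
  cos(-5 deg) = 0.9962, sin(-5 deg) = -0.0872
  joint[1] = (0.0000, 0.0000) + 9.7 * (0.9962, -0.0872) = (0.0000 + 9.6631, 0.0000 + -0.8454) = (9.6631, -0.8454)
link 1: phi[1] = -5 + 95 = 90 deg
  cos(90 deg) = 0.0000, sin(90 deg) = 1.0000
  joint[2] = (9.6631, -0.8454) + 11.8 * (0.0000, 1.0000) = (9.6631 + 0.0000, -0.8454 + 11.8000) = (9.6631, 10.9546)
link 2: phi[2] = -5 + 95 + -5 = 85 deg
  cos(85 deg) = 0.0872, sin(85 deg) = 0.9962
  joint[3] = (9.6631, 10.9546) + 11.4 * (0.0872, 0.9962) = (9.6631 + 0.9936, 10.9546 + 11.3566) = (10.6567, 22.3112)
End effector: (10.6567, 22.3112)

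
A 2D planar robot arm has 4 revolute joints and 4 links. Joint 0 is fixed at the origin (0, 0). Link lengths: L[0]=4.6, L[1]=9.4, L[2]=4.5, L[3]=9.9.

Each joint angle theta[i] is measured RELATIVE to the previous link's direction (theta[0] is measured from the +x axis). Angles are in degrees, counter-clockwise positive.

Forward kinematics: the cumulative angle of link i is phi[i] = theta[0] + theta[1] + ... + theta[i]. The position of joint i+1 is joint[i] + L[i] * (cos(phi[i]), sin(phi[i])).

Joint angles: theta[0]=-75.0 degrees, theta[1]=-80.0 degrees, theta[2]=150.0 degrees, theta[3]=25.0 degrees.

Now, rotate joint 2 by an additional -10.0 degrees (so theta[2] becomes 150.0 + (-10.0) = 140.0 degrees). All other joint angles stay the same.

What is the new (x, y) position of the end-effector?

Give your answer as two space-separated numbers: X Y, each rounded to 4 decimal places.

Answer: 6.7675 -7.8614

Derivation:
joint[0] = (0.0000, 0.0000)  (base)
link 0: phi[0] = -75 = -75 deg
  cos(-75 deg) = 0.2588, sin(-75 deg) = -0.9659
  joint[1] = (0.0000, 0.0000) + 4.6 * (0.2588, -0.9659) = (0.0000 + 1.1906, 0.0000 + -4.4433) = (1.1906, -4.4433)
link 1: phi[1] = -75 + -80 = -155 deg
  cos(-155 deg) = -0.9063, sin(-155 deg) = -0.4226
  joint[2] = (1.1906, -4.4433) + 9.4 * (-0.9063, -0.4226) = (1.1906 + -8.5193, -4.4433 + -3.9726) = (-7.3287, -8.4159)
link 2: phi[2] = -75 + -80 + 140 = -15 deg
  cos(-15 deg) = 0.9659, sin(-15 deg) = -0.2588
  joint[3] = (-7.3287, -8.4159) + 4.5 * (0.9659, -0.2588) = (-7.3287 + 4.3467, -8.4159 + -1.1647) = (-2.9821, -9.5806)
link 3: phi[3] = -75 + -80 + 140 + 25 = 10 deg
  cos(10 deg) = 0.9848, sin(10 deg) = 0.1736
  joint[4] = (-2.9821, -9.5806) + 9.9 * (0.9848, 0.1736) = (-2.9821 + 9.7496, -9.5806 + 1.7191) = (6.7675, -7.8614)
End effector: (6.7675, -7.8614)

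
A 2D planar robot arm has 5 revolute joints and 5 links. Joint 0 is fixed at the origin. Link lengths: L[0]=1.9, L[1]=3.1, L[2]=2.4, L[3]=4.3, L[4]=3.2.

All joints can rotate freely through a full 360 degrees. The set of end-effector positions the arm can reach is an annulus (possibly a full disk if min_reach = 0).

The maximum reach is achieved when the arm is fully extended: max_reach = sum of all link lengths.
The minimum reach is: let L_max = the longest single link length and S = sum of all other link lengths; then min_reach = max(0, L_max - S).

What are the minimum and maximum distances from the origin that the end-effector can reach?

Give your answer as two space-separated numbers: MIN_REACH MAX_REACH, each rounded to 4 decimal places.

Link lengths: [1.9, 3.1, 2.4, 4.3, 3.2]
max_reach = 1.9 + 3.1 + 2.4 + 4.3 + 3.2 = 14.9
L_max = max([1.9, 3.1, 2.4, 4.3, 3.2]) = 4.3
S (sum of others) = 14.9 - 4.3 = 10.6
min_reach = max(0, 4.3 - 10.6) = max(0, -6.3) = 0

Answer: 0.0000 14.9000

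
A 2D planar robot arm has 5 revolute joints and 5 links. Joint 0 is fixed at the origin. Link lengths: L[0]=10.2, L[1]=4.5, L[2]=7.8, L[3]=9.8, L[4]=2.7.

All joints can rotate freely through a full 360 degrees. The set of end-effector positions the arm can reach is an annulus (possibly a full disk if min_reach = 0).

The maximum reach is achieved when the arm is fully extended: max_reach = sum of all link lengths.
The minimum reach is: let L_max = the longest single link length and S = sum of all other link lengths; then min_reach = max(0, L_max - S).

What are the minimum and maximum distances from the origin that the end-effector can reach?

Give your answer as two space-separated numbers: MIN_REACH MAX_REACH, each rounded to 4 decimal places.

Answer: 0.0000 35.0000

Derivation:
Link lengths: [10.2, 4.5, 7.8, 9.8, 2.7]
max_reach = 10.2 + 4.5 + 7.8 + 9.8 + 2.7 = 35
L_max = max([10.2, 4.5, 7.8, 9.8, 2.7]) = 10.2
S (sum of others) = 35 - 10.2 = 24.8
min_reach = max(0, 10.2 - 24.8) = max(0, -14.6) = 0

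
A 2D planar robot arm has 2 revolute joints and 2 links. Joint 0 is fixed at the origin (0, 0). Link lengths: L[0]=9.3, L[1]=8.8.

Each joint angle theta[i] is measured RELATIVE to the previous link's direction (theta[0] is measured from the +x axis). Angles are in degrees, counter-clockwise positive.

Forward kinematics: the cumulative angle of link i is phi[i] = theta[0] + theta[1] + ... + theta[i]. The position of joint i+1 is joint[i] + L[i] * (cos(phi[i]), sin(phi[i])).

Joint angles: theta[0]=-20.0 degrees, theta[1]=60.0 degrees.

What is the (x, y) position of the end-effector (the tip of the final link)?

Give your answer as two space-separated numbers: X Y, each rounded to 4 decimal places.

joint[0] = (0.0000, 0.0000)  (base)
link 0: phi[0] = -20 = -20 deg
  cos(-20 deg) = 0.9397, sin(-20 deg) = -0.3420
  joint[1] = (0.0000, 0.0000) + 9.3 * (0.9397, -0.3420) = (0.0000 + 8.7391, 0.0000 + -3.1808) = (8.7391, -3.1808)
link 1: phi[1] = -20 + 60 = 40 deg
  cos(40 deg) = 0.7660, sin(40 deg) = 0.6428
  joint[2] = (8.7391, -3.1808) + 8.8 * (0.7660, 0.6428) = (8.7391 + 6.7412, -3.1808 + 5.6565) = (15.4803, 2.4757)
End effector: (15.4803, 2.4757)

Answer: 15.4803 2.4757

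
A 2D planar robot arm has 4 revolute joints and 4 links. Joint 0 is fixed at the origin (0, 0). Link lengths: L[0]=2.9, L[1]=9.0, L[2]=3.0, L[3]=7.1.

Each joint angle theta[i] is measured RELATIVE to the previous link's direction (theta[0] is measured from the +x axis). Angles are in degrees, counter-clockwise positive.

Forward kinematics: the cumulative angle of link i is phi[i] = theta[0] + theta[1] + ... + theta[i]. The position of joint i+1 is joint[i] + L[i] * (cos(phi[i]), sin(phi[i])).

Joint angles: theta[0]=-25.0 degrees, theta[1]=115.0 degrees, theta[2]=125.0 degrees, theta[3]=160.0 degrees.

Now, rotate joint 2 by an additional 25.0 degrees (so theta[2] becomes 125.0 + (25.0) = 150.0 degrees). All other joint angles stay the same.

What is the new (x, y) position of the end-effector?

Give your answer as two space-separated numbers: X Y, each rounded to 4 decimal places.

Answer: 6.5672 9.7401

Derivation:
joint[0] = (0.0000, 0.0000)  (base)
link 0: phi[0] = -25 = -25 deg
  cos(-25 deg) = 0.9063, sin(-25 deg) = -0.4226
  joint[1] = (0.0000, 0.0000) + 2.9 * (0.9063, -0.4226) = (0.0000 + 2.6283, 0.0000 + -1.2256) = (2.6283, -1.2256)
link 1: phi[1] = -25 + 115 = 90 deg
  cos(90 deg) = 0.0000, sin(90 deg) = 1.0000
  joint[2] = (2.6283, -1.2256) + 9 * (0.0000, 1.0000) = (2.6283 + 0.0000, -1.2256 + 9.0000) = (2.6283, 7.7744)
link 2: phi[2] = -25 + 115 + 150 = 240 deg
  cos(240 deg) = -0.5000, sin(240 deg) = -0.8660
  joint[3] = (2.6283, 7.7744) + 3 * (-0.5000, -0.8660) = (2.6283 + -1.5000, 7.7744 + -2.5981) = (1.1283, 5.1763)
link 3: phi[3] = -25 + 115 + 150 + 160 = 400 deg
  cos(400 deg) = 0.7660, sin(400 deg) = 0.6428
  joint[4] = (1.1283, 5.1763) + 7.1 * (0.7660, 0.6428) = (1.1283 + 5.4389, 5.1763 + 4.5638) = (6.5672, 9.7401)
End effector: (6.5672, 9.7401)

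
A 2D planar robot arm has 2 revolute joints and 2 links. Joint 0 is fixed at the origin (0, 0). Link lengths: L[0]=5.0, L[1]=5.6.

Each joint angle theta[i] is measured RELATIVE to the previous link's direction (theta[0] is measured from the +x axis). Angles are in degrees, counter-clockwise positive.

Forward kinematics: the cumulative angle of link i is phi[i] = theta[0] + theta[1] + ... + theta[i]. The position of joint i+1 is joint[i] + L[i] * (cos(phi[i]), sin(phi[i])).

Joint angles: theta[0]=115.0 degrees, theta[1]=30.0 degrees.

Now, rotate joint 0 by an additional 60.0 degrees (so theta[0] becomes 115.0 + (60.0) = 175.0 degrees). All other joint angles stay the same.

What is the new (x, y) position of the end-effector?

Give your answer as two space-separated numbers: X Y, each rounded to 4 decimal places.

Answer: -10.0563 -1.9309

Derivation:
joint[0] = (0.0000, 0.0000)  (base)
link 0: phi[0] = 175 = 175 deg
  cos(175 deg) = -0.9962, sin(175 deg) = 0.0872
  joint[1] = (0.0000, 0.0000) + 5 * (-0.9962, 0.0872) = (0.0000 + -4.9810, 0.0000 + 0.4358) = (-4.9810, 0.4358)
link 1: phi[1] = 175 + 30 = 205 deg
  cos(205 deg) = -0.9063, sin(205 deg) = -0.4226
  joint[2] = (-4.9810, 0.4358) + 5.6 * (-0.9063, -0.4226) = (-4.9810 + -5.0753, 0.4358 + -2.3667) = (-10.0563, -1.9309)
End effector: (-10.0563, -1.9309)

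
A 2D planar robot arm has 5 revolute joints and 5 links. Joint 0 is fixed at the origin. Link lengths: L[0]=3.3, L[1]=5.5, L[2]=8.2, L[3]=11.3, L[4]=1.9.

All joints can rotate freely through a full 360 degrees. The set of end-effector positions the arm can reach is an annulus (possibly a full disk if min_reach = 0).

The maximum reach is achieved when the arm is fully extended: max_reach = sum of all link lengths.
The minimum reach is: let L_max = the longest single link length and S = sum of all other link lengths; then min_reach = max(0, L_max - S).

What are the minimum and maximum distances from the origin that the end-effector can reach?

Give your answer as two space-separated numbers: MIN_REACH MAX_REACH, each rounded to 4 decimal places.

Answer: 0.0000 30.2000

Derivation:
Link lengths: [3.3, 5.5, 8.2, 11.3, 1.9]
max_reach = 3.3 + 5.5 + 8.2 + 11.3 + 1.9 = 30.2
L_max = max([3.3, 5.5, 8.2, 11.3, 1.9]) = 11.3
S (sum of others) = 30.2 - 11.3 = 18.9
min_reach = max(0, 11.3 - 18.9) = max(0, -7.6) = 0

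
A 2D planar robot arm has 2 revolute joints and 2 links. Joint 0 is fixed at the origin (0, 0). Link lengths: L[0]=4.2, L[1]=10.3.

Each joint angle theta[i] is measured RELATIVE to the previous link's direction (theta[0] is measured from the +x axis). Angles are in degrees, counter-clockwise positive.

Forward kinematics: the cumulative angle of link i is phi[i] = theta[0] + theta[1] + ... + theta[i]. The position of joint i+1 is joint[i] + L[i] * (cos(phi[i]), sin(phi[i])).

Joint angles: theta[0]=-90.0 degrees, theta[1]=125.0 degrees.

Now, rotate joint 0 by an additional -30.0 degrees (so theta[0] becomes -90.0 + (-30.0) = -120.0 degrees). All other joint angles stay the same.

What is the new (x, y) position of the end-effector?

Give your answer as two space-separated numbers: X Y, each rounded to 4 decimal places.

Answer: 8.1608 -2.7396

Derivation:
joint[0] = (0.0000, 0.0000)  (base)
link 0: phi[0] = -120 = -120 deg
  cos(-120 deg) = -0.5000, sin(-120 deg) = -0.8660
  joint[1] = (0.0000, 0.0000) + 4.2 * (-0.5000, -0.8660) = (0.0000 + -2.1000, 0.0000 + -3.6373) = (-2.1000, -3.6373)
link 1: phi[1] = -120 + 125 = 5 deg
  cos(5 deg) = 0.9962, sin(5 deg) = 0.0872
  joint[2] = (-2.1000, -3.6373) + 10.3 * (0.9962, 0.0872) = (-2.1000 + 10.2608, -3.6373 + 0.8977) = (8.1608, -2.7396)
End effector: (8.1608, -2.7396)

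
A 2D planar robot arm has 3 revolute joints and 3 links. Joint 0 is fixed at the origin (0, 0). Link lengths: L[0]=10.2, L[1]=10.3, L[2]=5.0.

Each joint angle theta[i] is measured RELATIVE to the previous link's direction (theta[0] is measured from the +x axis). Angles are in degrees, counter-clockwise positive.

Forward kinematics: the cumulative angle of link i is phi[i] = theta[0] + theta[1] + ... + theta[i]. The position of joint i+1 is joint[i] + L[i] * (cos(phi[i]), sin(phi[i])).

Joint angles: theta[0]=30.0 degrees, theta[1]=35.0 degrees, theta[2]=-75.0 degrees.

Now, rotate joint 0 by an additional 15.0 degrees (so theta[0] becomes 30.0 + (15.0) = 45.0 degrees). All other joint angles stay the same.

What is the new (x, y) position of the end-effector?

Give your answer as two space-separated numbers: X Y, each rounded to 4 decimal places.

joint[0] = (0.0000, 0.0000)  (base)
link 0: phi[0] = 45 = 45 deg
  cos(45 deg) = 0.7071, sin(45 deg) = 0.7071
  joint[1] = (0.0000, 0.0000) + 10.2 * (0.7071, 0.7071) = (0.0000 + 7.2125, 0.0000 + 7.2125) = (7.2125, 7.2125)
link 1: phi[1] = 45 + 35 = 80 deg
  cos(80 deg) = 0.1736, sin(80 deg) = 0.9848
  joint[2] = (7.2125, 7.2125) + 10.3 * (0.1736, 0.9848) = (7.2125 + 1.7886, 7.2125 + 10.1435) = (9.0011, 17.3560)
link 2: phi[2] = 45 + 35 + -75 = 5 deg
  cos(5 deg) = 0.9962, sin(5 deg) = 0.0872
  joint[3] = (9.0011, 17.3560) + 5 * (0.9962, 0.0872) = (9.0011 + 4.9810, 17.3560 + 0.4358) = (13.9820, 17.7918)
End effector: (13.9820, 17.7918)

Answer: 13.9820 17.7918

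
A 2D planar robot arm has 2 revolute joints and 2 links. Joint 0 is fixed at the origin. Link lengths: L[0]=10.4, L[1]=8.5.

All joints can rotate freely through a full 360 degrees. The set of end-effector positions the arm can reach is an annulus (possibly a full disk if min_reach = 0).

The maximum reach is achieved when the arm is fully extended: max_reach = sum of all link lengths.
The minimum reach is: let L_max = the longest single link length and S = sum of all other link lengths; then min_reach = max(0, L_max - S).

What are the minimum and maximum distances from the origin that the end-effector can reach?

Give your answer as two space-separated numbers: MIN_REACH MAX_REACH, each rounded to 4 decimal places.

Link lengths: [10.4, 8.5]
max_reach = 10.4 + 8.5 = 18.9
L_max = max([10.4, 8.5]) = 10.4
S (sum of others) = 18.9 - 10.4 = 8.5
min_reach = max(0, 10.4 - 8.5) = max(0, 1.9) = 1.9

Answer: 1.9000 18.9000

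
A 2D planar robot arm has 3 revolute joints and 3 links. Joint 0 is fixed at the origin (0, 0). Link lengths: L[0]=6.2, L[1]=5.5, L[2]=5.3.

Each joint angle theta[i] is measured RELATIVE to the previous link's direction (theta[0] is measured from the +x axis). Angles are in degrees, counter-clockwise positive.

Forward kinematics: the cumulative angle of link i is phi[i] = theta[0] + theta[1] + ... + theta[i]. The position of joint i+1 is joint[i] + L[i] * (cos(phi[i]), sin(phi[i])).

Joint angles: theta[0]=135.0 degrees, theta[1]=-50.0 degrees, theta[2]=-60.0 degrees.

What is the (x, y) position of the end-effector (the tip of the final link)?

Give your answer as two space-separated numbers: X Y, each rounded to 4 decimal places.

Answer: 0.8987 12.1030

Derivation:
joint[0] = (0.0000, 0.0000)  (base)
link 0: phi[0] = 135 = 135 deg
  cos(135 deg) = -0.7071, sin(135 deg) = 0.7071
  joint[1] = (0.0000, 0.0000) + 6.2 * (-0.7071, 0.7071) = (0.0000 + -4.3841, 0.0000 + 4.3841) = (-4.3841, 4.3841)
link 1: phi[1] = 135 + -50 = 85 deg
  cos(85 deg) = 0.0872, sin(85 deg) = 0.9962
  joint[2] = (-4.3841, 4.3841) + 5.5 * (0.0872, 0.9962) = (-4.3841 + 0.4794, 4.3841 + 5.4791) = (-3.9047, 9.8631)
link 2: phi[2] = 135 + -50 + -60 = 25 deg
  cos(25 deg) = 0.9063, sin(25 deg) = 0.4226
  joint[3] = (-3.9047, 9.8631) + 5.3 * (0.9063, 0.4226) = (-3.9047 + 4.8034, 9.8631 + 2.2399) = (0.8987, 12.1030)
End effector: (0.8987, 12.1030)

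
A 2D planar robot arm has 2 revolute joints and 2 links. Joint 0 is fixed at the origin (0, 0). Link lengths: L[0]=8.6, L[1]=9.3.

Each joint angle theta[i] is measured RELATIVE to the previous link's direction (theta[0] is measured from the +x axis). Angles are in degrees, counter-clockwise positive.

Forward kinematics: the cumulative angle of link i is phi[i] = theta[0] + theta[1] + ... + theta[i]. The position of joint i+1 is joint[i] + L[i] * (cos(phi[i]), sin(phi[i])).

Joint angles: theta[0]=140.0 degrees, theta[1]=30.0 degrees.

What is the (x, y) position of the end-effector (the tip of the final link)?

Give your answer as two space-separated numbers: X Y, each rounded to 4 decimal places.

Answer: -15.7467 7.1429

Derivation:
joint[0] = (0.0000, 0.0000)  (base)
link 0: phi[0] = 140 = 140 deg
  cos(140 deg) = -0.7660, sin(140 deg) = 0.6428
  joint[1] = (0.0000, 0.0000) + 8.6 * (-0.7660, 0.6428) = (0.0000 + -6.5880, 0.0000 + 5.5280) = (-6.5880, 5.5280)
link 1: phi[1] = 140 + 30 = 170 deg
  cos(170 deg) = -0.9848, sin(170 deg) = 0.1736
  joint[2] = (-6.5880, 5.5280) + 9.3 * (-0.9848, 0.1736) = (-6.5880 + -9.1587, 5.5280 + 1.6149) = (-15.7467, 7.1429)
End effector: (-15.7467, 7.1429)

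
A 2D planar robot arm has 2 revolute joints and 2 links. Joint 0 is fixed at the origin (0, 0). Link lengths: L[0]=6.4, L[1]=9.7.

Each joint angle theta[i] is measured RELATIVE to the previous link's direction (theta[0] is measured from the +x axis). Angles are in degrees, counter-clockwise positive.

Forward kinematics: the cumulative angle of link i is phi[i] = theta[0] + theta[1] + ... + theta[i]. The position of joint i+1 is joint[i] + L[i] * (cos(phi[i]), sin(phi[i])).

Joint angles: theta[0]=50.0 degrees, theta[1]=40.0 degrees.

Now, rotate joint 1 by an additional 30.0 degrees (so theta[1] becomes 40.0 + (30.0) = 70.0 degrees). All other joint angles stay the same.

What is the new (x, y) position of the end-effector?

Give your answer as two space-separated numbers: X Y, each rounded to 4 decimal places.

Answer: -0.7362 13.3031

Derivation:
joint[0] = (0.0000, 0.0000)  (base)
link 0: phi[0] = 50 = 50 deg
  cos(50 deg) = 0.6428, sin(50 deg) = 0.7660
  joint[1] = (0.0000, 0.0000) + 6.4 * (0.6428, 0.7660) = (0.0000 + 4.1138, 0.0000 + 4.9027) = (4.1138, 4.9027)
link 1: phi[1] = 50 + 70 = 120 deg
  cos(120 deg) = -0.5000, sin(120 deg) = 0.8660
  joint[2] = (4.1138, 4.9027) + 9.7 * (-0.5000, 0.8660) = (4.1138 + -4.8500, 4.9027 + 8.4004) = (-0.7362, 13.3031)
End effector: (-0.7362, 13.3031)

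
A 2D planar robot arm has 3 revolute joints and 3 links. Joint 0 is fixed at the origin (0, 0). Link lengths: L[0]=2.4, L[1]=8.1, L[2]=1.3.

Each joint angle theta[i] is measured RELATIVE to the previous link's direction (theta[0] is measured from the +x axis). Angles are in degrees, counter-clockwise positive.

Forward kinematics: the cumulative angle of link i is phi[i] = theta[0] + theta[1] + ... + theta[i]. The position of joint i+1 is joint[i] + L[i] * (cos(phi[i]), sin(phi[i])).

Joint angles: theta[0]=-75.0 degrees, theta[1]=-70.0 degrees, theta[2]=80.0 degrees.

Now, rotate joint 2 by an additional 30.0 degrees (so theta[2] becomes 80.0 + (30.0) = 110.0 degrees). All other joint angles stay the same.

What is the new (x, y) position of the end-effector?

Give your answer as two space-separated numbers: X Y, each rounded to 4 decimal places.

joint[0] = (0.0000, 0.0000)  (base)
link 0: phi[0] = -75 = -75 deg
  cos(-75 deg) = 0.2588, sin(-75 deg) = -0.9659
  joint[1] = (0.0000, 0.0000) + 2.4 * (0.2588, -0.9659) = (0.0000 + 0.6212, 0.0000 + -2.3182) = (0.6212, -2.3182)
link 1: phi[1] = -75 + -70 = -145 deg
  cos(-145 deg) = -0.8192, sin(-145 deg) = -0.5736
  joint[2] = (0.6212, -2.3182) + 8.1 * (-0.8192, -0.5736) = (0.6212 + -6.6351, -2.3182 + -4.6460) = (-6.0140, -6.9642)
link 2: phi[2] = -75 + -70 + 110 = -35 deg
  cos(-35 deg) = 0.8192, sin(-35 deg) = -0.5736
  joint[3] = (-6.0140, -6.9642) + 1.3 * (0.8192, -0.5736) = (-6.0140 + 1.0649, -6.9642 + -0.7456) = (-4.9491, -7.7098)
End effector: (-4.9491, -7.7098)

Answer: -4.9491 -7.7098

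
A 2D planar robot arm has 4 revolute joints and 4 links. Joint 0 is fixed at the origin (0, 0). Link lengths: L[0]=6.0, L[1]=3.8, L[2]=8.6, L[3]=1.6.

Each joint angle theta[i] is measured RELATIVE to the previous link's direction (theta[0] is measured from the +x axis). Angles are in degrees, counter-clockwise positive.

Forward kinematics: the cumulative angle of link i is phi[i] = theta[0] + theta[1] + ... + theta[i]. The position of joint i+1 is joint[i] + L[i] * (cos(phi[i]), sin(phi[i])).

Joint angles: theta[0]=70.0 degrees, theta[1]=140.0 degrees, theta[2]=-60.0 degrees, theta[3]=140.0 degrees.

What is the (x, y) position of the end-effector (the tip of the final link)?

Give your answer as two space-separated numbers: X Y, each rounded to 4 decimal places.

Answer: -8.1394 6.5346

Derivation:
joint[0] = (0.0000, 0.0000)  (base)
link 0: phi[0] = 70 = 70 deg
  cos(70 deg) = 0.3420, sin(70 deg) = 0.9397
  joint[1] = (0.0000, 0.0000) + 6 * (0.3420, 0.9397) = (0.0000 + 2.0521, 0.0000 + 5.6382) = (2.0521, 5.6382)
link 1: phi[1] = 70 + 140 = 210 deg
  cos(210 deg) = -0.8660, sin(210 deg) = -0.5000
  joint[2] = (2.0521, 5.6382) + 3.8 * (-0.8660, -0.5000) = (2.0521 + -3.2909, 5.6382 + -1.9000) = (-1.2388, 3.7382)
link 2: phi[2] = 70 + 140 + -60 = 150 deg
  cos(150 deg) = -0.8660, sin(150 deg) = 0.5000
  joint[3] = (-1.2388, 3.7382) + 8.6 * (-0.8660, 0.5000) = (-1.2388 + -7.4478, 3.7382 + 4.3000) = (-8.6866, 8.0382)
link 3: phi[3] = 70 + 140 + -60 + 140 = 290 deg
  cos(290 deg) = 0.3420, sin(290 deg) = -0.9397
  joint[4] = (-8.6866, 8.0382) + 1.6 * (0.3420, -0.9397) = (-8.6866 + 0.5472, 8.0382 + -1.5035) = (-8.1394, 6.5346)
End effector: (-8.1394, 6.5346)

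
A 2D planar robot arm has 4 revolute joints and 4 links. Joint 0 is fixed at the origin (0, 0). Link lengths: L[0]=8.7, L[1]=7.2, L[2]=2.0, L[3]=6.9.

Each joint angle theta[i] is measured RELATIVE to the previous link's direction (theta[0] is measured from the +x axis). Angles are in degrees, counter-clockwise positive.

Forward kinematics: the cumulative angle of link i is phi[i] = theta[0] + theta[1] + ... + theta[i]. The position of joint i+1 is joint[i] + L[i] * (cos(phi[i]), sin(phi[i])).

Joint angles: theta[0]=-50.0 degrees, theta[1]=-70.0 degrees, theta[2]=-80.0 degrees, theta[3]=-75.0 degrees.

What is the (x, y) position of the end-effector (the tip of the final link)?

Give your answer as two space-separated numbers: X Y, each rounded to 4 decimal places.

joint[0] = (0.0000, 0.0000)  (base)
link 0: phi[0] = -50 = -50 deg
  cos(-50 deg) = 0.6428, sin(-50 deg) = -0.7660
  joint[1] = (0.0000, 0.0000) + 8.7 * (0.6428, -0.7660) = (0.0000 + 5.5923, 0.0000 + -6.6646) = (5.5923, -6.6646)
link 1: phi[1] = -50 + -70 = -120 deg
  cos(-120 deg) = -0.5000, sin(-120 deg) = -0.8660
  joint[2] = (5.5923, -6.6646) + 7.2 * (-0.5000, -0.8660) = (5.5923 + -3.6000, -6.6646 + -6.2354) = (1.9923, -12.9000)
link 2: phi[2] = -50 + -70 + -80 = -200 deg
  cos(-200 deg) = -0.9397, sin(-200 deg) = 0.3420
  joint[3] = (1.9923, -12.9000) + 2 * (-0.9397, 0.3420) = (1.9923 + -1.8794, -12.9000 + 0.6840) = (0.1129, -12.2159)
link 3: phi[3] = -50 + -70 + -80 + -75 = -275 deg
  cos(-275 deg) = 0.0872, sin(-275 deg) = 0.9962
  joint[4] = (0.1129, -12.2159) + 6.9 * (0.0872, 0.9962) = (0.1129 + 0.6014, -12.2159 + 6.8737) = (0.7142, -5.3422)
End effector: (0.7142, -5.3422)

Answer: 0.7142 -5.3422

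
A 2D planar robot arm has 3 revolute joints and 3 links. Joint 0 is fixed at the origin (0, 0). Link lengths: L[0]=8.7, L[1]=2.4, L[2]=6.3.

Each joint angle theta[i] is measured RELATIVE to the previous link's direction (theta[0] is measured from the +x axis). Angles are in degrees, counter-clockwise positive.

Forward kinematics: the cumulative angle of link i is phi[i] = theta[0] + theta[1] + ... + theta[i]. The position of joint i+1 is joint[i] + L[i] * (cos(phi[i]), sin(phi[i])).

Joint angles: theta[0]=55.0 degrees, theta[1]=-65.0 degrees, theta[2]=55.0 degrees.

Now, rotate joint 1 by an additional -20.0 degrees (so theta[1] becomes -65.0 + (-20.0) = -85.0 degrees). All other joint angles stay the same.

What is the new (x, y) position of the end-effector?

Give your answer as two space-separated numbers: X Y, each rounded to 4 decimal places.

joint[0] = (0.0000, 0.0000)  (base)
link 0: phi[0] = 55 = 55 deg
  cos(55 deg) = 0.5736, sin(55 deg) = 0.8192
  joint[1] = (0.0000, 0.0000) + 8.7 * (0.5736, 0.8192) = (0.0000 + 4.9901, 0.0000 + 7.1266) = (4.9901, 7.1266)
link 1: phi[1] = 55 + -85 = -30 deg
  cos(-30 deg) = 0.8660, sin(-30 deg) = -0.5000
  joint[2] = (4.9901, 7.1266) + 2.4 * (0.8660, -0.5000) = (4.9901 + 2.0785, 7.1266 + -1.2000) = (7.0686, 5.9266)
link 2: phi[2] = 55 + -85 + 55 = 25 deg
  cos(25 deg) = 0.9063, sin(25 deg) = 0.4226
  joint[3] = (7.0686, 5.9266) + 6.3 * (0.9063, 0.4226) = (7.0686 + 5.7097, 5.9266 + 2.6625) = (12.7783, 8.5891)
End effector: (12.7783, 8.5891)

Answer: 12.7783 8.5891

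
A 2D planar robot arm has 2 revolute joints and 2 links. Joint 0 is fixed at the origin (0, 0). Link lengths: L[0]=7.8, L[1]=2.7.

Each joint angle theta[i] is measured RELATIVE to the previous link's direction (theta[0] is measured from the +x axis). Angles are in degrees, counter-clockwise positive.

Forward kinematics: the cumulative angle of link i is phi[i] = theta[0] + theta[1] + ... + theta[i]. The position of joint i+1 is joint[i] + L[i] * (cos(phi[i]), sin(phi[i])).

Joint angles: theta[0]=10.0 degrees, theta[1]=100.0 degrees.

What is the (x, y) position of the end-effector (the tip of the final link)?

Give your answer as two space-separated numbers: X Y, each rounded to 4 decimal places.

joint[0] = (0.0000, 0.0000)  (base)
link 0: phi[0] = 10 = 10 deg
  cos(10 deg) = 0.9848, sin(10 deg) = 0.1736
  joint[1] = (0.0000, 0.0000) + 7.8 * (0.9848, 0.1736) = (0.0000 + 7.6815, 0.0000 + 1.3545) = (7.6815, 1.3545)
link 1: phi[1] = 10 + 100 = 110 deg
  cos(110 deg) = -0.3420, sin(110 deg) = 0.9397
  joint[2] = (7.6815, 1.3545) + 2.7 * (-0.3420, 0.9397) = (7.6815 + -0.9235, 1.3545 + 2.5372) = (6.7580, 3.8916)
End effector: (6.7580, 3.8916)

Answer: 6.7580 3.8916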